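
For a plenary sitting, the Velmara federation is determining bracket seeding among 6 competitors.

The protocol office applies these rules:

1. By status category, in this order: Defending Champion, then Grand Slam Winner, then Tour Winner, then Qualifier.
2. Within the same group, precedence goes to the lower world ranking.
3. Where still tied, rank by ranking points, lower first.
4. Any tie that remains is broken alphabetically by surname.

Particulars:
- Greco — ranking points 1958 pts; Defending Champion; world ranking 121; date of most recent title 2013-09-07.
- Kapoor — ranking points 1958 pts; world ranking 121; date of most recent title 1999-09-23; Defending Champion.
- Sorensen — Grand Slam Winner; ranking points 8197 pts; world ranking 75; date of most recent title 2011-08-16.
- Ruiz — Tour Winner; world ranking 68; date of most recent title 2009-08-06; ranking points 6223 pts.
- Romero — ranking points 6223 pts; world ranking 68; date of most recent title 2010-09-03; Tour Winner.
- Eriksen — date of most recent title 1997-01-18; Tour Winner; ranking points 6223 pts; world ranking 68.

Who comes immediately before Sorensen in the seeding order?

By status category: Greco and Kapoor (Defending Champion); then Sorensen (Grand Slam Winner); then Eriksen, Romero and Ruiz (Tour Winner).
Greco and Kapoor both have world ranking 121, so the next rule applies.
Greco and Kapoor both have ranking points 1958 pts, so the next rule applies.
Among Greco and Kapoor, alphabetically by surname: Greco before Kapoor.
Eriksen, Romero and Ruiz all have world ranking 68, so the next rule applies.
Eriksen, Romero and Ruiz all have ranking points 6223 pts, so the next rule applies.
Among Eriksen, Romero and Ruiz, alphabetically by surname: Eriksen before Romero before Ruiz.
Order: Greco, Kapoor, Sorensen, Eriksen, Romero, Ruiz.

Kapoor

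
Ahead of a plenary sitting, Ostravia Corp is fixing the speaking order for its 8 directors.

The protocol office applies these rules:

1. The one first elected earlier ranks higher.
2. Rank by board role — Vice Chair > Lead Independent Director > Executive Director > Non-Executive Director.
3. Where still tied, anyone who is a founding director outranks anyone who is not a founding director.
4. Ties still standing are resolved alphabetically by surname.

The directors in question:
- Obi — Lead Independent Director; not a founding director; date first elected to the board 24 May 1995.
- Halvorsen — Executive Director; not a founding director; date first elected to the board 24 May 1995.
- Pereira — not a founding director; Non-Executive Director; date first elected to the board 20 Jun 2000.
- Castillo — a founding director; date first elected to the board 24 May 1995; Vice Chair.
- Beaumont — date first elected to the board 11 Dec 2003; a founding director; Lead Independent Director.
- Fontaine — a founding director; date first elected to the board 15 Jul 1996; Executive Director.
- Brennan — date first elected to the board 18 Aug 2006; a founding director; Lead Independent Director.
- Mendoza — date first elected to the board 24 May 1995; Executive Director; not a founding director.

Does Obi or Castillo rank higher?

Castillo

By date first elected to the board (earlier first): Castillo, Obi, Halvorsen and Mendoza (each 24 May 1995); then Fontaine (15 Jul 1996); then Pereira (20 Jun 2000); then Beaumont (11 Dec 2003); then Brennan (18 Aug 2006).
Among Castillo, Obi, Halvorsen and Mendoza, by board role: Castillo (Vice Chair) before Obi (Lead Independent Director) before Halvorsen and Mendoza (Executive Director).
Halvorsen and Mendoza are each not a founding director, so the next rule applies.
Among Halvorsen and Mendoza, alphabetically by surname: Halvorsen before Mendoza.
So Castillo takes precedence.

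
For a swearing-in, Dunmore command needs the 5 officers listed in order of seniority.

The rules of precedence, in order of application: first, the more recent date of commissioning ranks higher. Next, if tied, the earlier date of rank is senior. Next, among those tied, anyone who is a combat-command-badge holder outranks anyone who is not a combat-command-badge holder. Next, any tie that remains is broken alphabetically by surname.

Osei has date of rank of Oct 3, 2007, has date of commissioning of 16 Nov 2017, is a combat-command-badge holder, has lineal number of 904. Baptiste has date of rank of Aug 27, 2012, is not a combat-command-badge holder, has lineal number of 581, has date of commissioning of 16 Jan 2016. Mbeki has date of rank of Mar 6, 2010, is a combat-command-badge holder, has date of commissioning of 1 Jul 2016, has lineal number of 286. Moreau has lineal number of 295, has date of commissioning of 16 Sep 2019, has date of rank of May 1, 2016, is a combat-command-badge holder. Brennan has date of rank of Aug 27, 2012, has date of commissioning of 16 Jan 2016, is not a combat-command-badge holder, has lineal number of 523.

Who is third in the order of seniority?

By date of commissioning (later first): Moreau (16 Sep 2019); then Osei (16 Nov 2017); then Mbeki (1 Jul 2016); then Baptiste and Brennan (both 16 Jan 2016).
Baptiste and Brennan both have date of rank Aug 27, 2012, so the next rule applies.
Baptiste and Brennan are each not a combat-command-badge holder, so the next rule applies.
Among Baptiste and Brennan, alphabetically by surname: Baptiste before Brennan.
Order: Moreau, Osei, Mbeki, Baptiste, Brennan.

Mbeki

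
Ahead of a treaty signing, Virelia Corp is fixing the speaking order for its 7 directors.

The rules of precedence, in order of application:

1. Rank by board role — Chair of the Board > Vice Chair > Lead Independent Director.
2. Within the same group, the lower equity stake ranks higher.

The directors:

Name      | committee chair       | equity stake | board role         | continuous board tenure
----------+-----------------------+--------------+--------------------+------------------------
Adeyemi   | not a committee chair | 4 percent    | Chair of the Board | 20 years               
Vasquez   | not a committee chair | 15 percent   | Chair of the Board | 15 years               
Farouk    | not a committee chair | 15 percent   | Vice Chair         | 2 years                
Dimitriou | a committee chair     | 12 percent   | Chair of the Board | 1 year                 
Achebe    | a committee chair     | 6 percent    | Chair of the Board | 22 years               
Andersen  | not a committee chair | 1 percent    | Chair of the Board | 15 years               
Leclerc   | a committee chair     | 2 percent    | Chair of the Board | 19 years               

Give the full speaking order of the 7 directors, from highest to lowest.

By board role: Andersen, Leclerc, Adeyemi, Achebe, Dimitriou and Vasquez (Chair of the Board); then Farouk (Vice Chair).
Among Andersen, Leclerc, Adeyemi, Achebe, Dimitriou and Vasquez, by equity stake (lower first): Andersen (1 percent) before Leclerc (2 percent) before Adeyemi (4 percent) before Achebe (6 percent) before Dimitriou (12 percent) before Vasquez (15 percent).
Full order: Andersen, Leclerc, Adeyemi, Achebe, Dimitriou, Vasquez, Farouk.

Andersen, Leclerc, Adeyemi, Achebe, Dimitriou, Vasquez, Farouk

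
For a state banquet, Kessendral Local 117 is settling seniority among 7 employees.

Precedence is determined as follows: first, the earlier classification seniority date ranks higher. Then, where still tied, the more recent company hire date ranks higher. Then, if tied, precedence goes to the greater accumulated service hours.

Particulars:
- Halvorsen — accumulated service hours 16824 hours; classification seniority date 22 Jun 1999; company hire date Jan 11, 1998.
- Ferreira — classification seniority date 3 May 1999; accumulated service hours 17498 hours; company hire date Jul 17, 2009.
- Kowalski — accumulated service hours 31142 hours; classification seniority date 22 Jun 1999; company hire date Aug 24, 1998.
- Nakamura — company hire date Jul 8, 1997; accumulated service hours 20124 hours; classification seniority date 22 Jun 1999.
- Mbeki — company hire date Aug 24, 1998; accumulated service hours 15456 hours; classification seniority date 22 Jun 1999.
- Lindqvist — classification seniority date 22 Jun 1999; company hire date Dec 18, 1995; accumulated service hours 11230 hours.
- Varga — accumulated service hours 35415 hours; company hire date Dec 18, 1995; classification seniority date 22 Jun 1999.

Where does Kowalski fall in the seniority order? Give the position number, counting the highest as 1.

2

By classification seniority date (earlier first): Ferreira (3 May 1999); then Kowalski, Mbeki, Halvorsen, Nakamura, Varga and Lindqvist (each 22 Jun 1999).
Among Kowalski, Mbeki, Halvorsen, Nakamura, Varga and Lindqvist, by company hire date (later first): Kowalski and Mbeki (Aug 24, 1998) before Halvorsen (Jan 11, 1998) before Nakamura (Jul 8, 1997) before Varga and Lindqvist (Dec 18, 1995).
Among Kowalski and Mbeki, by accumulated service hours (higher first): Kowalski (31142 hours) before Mbeki (15456 hours).
Among Varga and Lindqvist, by accumulated service hours (higher first): Varga (35415 hours) before Lindqvist (11230 hours).
Order: Ferreira, Kowalski, Mbeki, Halvorsen, Nakamura, Varga, Lindqvist. So position 2.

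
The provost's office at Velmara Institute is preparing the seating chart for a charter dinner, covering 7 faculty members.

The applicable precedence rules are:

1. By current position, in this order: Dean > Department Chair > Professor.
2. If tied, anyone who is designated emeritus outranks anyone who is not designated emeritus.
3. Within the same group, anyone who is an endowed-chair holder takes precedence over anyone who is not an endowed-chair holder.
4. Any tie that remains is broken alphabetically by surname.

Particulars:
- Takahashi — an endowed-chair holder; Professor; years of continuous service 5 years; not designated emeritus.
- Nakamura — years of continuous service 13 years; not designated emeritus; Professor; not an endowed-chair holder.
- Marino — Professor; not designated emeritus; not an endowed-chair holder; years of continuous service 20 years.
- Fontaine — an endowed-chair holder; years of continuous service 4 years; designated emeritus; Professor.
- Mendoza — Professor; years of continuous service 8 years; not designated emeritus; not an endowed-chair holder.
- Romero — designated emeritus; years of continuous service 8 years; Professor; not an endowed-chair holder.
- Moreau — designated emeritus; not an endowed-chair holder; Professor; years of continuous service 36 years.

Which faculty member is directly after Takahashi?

Marino

By current position: Fontaine, Moreau, Romero, Takahashi, Marino, Mendoza and Nakamura (Professor).
Among Fontaine, Moreau, Romero, Takahashi, Marino, Mendoza and Nakamura, designated emeritus before not designated emeritus: Fontaine, Moreau and Romero (designated emeritus) before Takahashi, Marino, Mendoza and Nakamura (not designated emeritus).
Among Fontaine, Moreau and Romero, an endowed-chair holder before not an endowed-chair holder: Fontaine (an endowed-chair holder) before Moreau and Romero (not an endowed-chair holder).
Among Moreau and Romero, alphabetically by surname: Moreau before Romero.
Among Takahashi, Marino, Mendoza and Nakamura, an endowed-chair holder before not an endowed-chair holder: Takahashi (an endowed-chair holder) before Marino, Mendoza and Nakamura (not an endowed-chair holder).
Among Marino, Mendoza and Nakamura, alphabetically by surname: Marino before Mendoza before Nakamura.
Order: Fontaine, Moreau, Romero, Takahashi, Marino, Mendoza, Nakamura.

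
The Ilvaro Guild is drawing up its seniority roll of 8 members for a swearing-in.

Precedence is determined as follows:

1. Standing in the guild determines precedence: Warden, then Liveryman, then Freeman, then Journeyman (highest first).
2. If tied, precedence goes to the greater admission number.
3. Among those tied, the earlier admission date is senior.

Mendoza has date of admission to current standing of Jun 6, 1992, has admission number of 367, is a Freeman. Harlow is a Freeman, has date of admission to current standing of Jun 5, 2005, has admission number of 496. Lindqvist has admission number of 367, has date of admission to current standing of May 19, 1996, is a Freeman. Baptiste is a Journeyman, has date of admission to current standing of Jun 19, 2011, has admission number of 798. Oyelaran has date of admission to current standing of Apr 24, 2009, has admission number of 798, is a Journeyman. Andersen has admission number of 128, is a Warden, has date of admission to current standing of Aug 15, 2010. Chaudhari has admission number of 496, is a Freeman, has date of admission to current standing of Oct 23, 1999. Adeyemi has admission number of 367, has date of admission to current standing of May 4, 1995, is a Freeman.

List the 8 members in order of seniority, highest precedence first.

By standing in the guild: Andersen (Warden); then Chaudhari, Harlow, Mendoza, Adeyemi and Lindqvist (Freeman); then Oyelaran and Baptiste (Journeyman).
Among Chaudhari, Harlow, Mendoza, Adeyemi and Lindqvist, by admission number (higher first): Chaudhari and Harlow (496) before Mendoza, Adeyemi and Lindqvist (367).
Among Chaudhari and Harlow, by date of admission to current standing (earlier first): Chaudhari (Oct 23, 1999) before Harlow (Jun 5, 2005).
Among Mendoza, Adeyemi and Lindqvist, by date of admission to current standing (earlier first): Mendoza (Jun 6, 1992) before Adeyemi (May 4, 1995) before Lindqvist (May 19, 1996).
Oyelaran and Baptiste both have admission number 798, so the next rule applies.
Among Oyelaran and Baptiste, by date of admission to current standing (earlier first): Oyelaran (Apr 24, 2009) before Baptiste (Jun 19, 2011).
Full order: Andersen, Chaudhari, Harlow, Mendoza, Adeyemi, Lindqvist, Oyelaran, Baptiste.

Andersen, Chaudhari, Harlow, Mendoza, Adeyemi, Lindqvist, Oyelaran, Baptiste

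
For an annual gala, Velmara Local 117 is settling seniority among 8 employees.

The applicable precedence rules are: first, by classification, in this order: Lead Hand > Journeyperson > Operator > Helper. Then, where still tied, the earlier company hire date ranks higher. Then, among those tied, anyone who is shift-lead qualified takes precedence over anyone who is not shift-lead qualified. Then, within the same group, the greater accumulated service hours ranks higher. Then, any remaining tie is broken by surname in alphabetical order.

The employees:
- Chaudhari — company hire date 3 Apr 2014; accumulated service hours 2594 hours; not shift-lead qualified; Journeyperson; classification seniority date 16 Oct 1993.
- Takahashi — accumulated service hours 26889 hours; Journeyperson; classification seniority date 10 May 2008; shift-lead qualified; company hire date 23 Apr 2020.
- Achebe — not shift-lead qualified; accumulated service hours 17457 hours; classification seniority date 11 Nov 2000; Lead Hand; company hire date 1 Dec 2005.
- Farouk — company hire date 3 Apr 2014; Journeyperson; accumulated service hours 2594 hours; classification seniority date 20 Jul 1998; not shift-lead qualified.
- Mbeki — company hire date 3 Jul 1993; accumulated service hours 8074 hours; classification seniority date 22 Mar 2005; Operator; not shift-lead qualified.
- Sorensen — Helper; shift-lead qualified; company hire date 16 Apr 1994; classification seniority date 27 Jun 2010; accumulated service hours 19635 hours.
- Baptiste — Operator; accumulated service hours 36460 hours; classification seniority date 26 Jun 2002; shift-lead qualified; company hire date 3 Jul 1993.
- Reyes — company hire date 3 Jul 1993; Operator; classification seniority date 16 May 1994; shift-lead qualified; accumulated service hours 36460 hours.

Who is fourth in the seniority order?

By classification: Achebe (Lead Hand); then Chaudhari, Farouk and Takahashi (Journeyperson); then Baptiste, Reyes and Mbeki (Operator); then Sorensen (Helper).
Among Chaudhari, Farouk and Takahashi, by company hire date (earlier first): Chaudhari and Farouk (3 Apr 2014) before Takahashi (23 Apr 2020).
Chaudhari and Farouk are each not shift-lead qualified, so the next rule applies.
Chaudhari and Farouk both have accumulated service hours 2594 hours, so the next rule applies.
Among Chaudhari and Farouk, alphabetically by surname: Chaudhari before Farouk.
Baptiste, Reyes and Mbeki all have company hire date 3 Jul 1993, so the next rule applies.
Among Baptiste, Reyes and Mbeki, shift-lead qualified before not shift-lead qualified: Baptiste and Reyes (shift-lead qualified) before Mbeki (not shift-lead qualified).
Baptiste and Reyes both have accumulated service hours 36460 hours, so the next rule applies.
Among Baptiste and Reyes, alphabetically by surname: Baptiste before Reyes.
Order: Achebe, Chaudhari, Farouk, Takahashi, Baptiste, Reyes, Mbeki, Sorensen.

Takahashi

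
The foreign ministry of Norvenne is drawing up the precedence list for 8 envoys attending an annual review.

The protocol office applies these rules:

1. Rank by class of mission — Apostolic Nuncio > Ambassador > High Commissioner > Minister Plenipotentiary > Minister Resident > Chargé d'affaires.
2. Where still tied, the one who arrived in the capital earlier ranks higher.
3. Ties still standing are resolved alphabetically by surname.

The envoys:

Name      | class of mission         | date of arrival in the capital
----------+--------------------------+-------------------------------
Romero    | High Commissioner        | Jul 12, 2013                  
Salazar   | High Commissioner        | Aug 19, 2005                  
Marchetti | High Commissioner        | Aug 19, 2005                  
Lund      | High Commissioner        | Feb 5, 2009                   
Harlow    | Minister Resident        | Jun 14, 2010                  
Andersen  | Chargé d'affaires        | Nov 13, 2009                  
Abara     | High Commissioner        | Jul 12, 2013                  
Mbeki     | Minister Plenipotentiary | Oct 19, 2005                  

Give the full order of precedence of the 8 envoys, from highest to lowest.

By class of mission: Marchetti, Salazar, Lund, Abara and Romero (High Commissioner); then Mbeki (Minister Plenipotentiary); then Harlow (Minister Resident); then Andersen (Chargé d'affaires).
Among Marchetti, Salazar, Lund, Abara and Romero, by date of arrival in the capital (earlier first): Marchetti and Salazar (Aug 19, 2005) before Lund (Feb 5, 2009) before Abara and Romero (Jul 12, 2013).
Among Marchetti and Salazar, alphabetically by surname: Marchetti before Salazar.
Among Abara and Romero, alphabetically by surname: Abara before Romero.
Full order: Marchetti, Salazar, Lund, Abara, Romero, Mbeki, Harlow, Andersen.

Marchetti, Salazar, Lund, Abara, Romero, Mbeki, Harlow, Andersen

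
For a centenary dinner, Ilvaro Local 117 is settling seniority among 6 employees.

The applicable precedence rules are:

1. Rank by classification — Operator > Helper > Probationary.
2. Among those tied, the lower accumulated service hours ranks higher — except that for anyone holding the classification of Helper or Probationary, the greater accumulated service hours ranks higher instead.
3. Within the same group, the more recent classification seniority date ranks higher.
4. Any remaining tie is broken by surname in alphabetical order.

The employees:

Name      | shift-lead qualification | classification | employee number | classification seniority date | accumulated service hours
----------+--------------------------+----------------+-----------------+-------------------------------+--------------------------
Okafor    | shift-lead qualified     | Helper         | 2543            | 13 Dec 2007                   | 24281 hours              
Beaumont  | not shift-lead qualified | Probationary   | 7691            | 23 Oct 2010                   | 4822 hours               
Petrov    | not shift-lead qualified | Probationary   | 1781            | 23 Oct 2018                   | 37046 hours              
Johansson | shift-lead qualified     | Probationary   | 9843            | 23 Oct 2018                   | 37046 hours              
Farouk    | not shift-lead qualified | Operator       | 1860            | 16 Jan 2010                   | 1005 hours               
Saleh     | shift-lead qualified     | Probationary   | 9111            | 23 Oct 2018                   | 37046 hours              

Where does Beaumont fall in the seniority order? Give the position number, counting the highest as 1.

6

By classification: Farouk (Operator); then Okafor (Helper); then Johansson, Petrov, Saleh and Beaumont (Probationary).
Among Johansson, Petrov, Saleh and Beaumont, by accumulated service hours (higher first) (reversed rule for this group): Johansson, Petrov and Saleh (37046 hours) before Beaumont (4822 hours).
Johansson, Petrov and Saleh all have classification seniority date 23 Oct 2018, so the next rule applies.
Among Johansson, Petrov and Saleh, alphabetically by surname: Johansson before Petrov before Saleh.
Order: Farouk, Okafor, Johansson, Petrov, Saleh, Beaumont. So position 6.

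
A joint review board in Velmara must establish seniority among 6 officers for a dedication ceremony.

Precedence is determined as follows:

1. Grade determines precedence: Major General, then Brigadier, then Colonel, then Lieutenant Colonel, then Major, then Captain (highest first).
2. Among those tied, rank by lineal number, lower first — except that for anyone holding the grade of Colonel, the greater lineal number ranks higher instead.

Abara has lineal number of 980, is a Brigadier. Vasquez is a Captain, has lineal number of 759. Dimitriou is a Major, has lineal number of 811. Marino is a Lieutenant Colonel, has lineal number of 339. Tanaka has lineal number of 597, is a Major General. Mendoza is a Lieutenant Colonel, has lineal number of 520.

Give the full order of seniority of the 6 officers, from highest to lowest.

By grade: Tanaka (Major General); then Abara (Brigadier); then Marino and Mendoza (Lieutenant Colonel); then Dimitriou (Major); then Vasquez (Captain).
Among Marino and Mendoza, by lineal number (lower first): Marino (339) before Mendoza (520).
Full order: Tanaka, Abara, Marino, Mendoza, Dimitriou, Vasquez.

Tanaka, Abara, Marino, Mendoza, Dimitriou, Vasquez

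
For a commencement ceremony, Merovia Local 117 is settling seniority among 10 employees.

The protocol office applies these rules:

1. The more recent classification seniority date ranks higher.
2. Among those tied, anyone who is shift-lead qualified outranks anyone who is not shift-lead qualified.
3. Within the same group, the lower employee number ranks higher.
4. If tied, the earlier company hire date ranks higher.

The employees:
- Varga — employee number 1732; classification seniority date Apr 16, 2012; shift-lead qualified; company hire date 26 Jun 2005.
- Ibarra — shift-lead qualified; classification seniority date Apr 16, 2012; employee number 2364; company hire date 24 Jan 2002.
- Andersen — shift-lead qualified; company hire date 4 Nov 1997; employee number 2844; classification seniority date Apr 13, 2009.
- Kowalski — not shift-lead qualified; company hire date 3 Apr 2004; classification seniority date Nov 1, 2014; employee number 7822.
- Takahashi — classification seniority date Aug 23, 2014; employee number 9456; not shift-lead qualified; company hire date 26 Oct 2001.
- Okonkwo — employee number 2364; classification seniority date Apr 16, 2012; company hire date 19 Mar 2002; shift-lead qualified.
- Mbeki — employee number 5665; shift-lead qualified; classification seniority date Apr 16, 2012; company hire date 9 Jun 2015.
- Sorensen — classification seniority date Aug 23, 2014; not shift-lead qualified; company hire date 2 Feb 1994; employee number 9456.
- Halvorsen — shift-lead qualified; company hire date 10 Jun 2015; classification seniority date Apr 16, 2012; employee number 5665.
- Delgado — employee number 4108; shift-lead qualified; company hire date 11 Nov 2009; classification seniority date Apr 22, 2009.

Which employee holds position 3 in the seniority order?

Takahashi

By classification seniority date (later first): Kowalski (Nov 1, 2014); then Sorensen and Takahashi (both Aug 23, 2014); then Varga, Ibarra, Okonkwo, Mbeki and Halvorsen (each Apr 16, 2012); then Delgado (Apr 22, 2009); then Andersen (Apr 13, 2009).
Sorensen and Takahashi are each not shift-lead qualified, so the next rule applies.
Sorensen and Takahashi both have employee number 9456, so the next rule applies.
Among Sorensen and Takahashi, by company hire date (earlier first): Sorensen (2 Feb 1994) before Takahashi (26 Oct 2001).
Varga, Ibarra, Okonkwo, Mbeki and Halvorsen are each shift-lead qualified, so the next rule applies.
Among Varga, Ibarra, Okonkwo, Mbeki and Halvorsen, by employee number (lower first): Varga (1732) before Ibarra and Okonkwo (2364) before Mbeki and Halvorsen (5665).
Among Ibarra and Okonkwo, by company hire date (earlier first): Ibarra (24 Jan 2002) before Okonkwo (19 Mar 2002).
Among Mbeki and Halvorsen, by company hire date (earlier first): Mbeki (9 Jun 2015) before Halvorsen (10 Jun 2015).
Order: Kowalski, Sorensen, Takahashi, Varga, Ibarra, Okonkwo, Mbeki, Halvorsen, Delgado, Andersen.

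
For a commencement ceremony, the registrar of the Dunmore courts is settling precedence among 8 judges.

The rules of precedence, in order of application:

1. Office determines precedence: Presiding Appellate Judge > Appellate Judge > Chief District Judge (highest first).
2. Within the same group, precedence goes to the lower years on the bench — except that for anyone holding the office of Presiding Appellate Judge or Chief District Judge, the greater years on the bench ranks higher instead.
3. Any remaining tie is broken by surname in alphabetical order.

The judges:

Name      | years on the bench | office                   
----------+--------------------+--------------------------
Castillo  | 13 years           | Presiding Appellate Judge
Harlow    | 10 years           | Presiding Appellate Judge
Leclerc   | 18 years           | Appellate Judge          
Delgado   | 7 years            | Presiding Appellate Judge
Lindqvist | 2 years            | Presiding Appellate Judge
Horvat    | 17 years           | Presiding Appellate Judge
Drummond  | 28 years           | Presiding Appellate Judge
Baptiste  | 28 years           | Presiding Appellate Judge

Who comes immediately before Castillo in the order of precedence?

By office: Baptiste, Drummond, Horvat, Castillo, Harlow, Delgado and Lindqvist (Presiding Appellate Judge); then Leclerc (Appellate Judge).
Among Baptiste, Drummond, Horvat, Castillo, Harlow, Delgado and Lindqvist, by years on the bench (higher first) (reversed rule for this group): Baptiste and Drummond (28 years) before Horvat (17 years) before Castillo (13 years) before Harlow (10 years) before Delgado (7 years) before Lindqvist (2 years).
Among Baptiste and Drummond, alphabetically by surname: Baptiste before Drummond.
Order: Baptiste, Drummond, Horvat, Castillo, Harlow, Delgado, Lindqvist, Leclerc.

Horvat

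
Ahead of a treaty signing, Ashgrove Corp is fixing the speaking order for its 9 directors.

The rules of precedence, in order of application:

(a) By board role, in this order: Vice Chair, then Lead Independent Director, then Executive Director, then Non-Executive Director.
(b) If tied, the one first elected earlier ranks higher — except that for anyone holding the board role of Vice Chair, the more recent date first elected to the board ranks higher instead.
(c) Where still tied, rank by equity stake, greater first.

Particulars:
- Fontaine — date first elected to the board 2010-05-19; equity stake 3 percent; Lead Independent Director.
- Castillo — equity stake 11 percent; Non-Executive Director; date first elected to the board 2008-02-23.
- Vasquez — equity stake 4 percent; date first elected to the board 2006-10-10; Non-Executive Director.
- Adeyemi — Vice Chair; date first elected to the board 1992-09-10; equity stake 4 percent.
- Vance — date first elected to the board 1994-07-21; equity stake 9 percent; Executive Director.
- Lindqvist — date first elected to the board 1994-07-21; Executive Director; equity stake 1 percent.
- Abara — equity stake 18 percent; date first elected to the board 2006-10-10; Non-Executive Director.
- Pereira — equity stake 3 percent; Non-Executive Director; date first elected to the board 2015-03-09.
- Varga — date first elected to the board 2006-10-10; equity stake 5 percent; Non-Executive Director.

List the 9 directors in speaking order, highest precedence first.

By board role: Adeyemi (Vice Chair); then Fontaine (Lead Independent Director); then Vance and Lindqvist (Executive Director); then Abara, Varga, Vasquez, Castillo and Pereira (Non-Executive Director).
Vance and Lindqvist both have date first elected to the board 1994-07-21, so the next rule applies.
Among Vance and Lindqvist, by equity stake (higher first): Vance (9 percent) before Lindqvist (1 percent).
Among Abara, Varga, Vasquez, Castillo and Pereira, by date first elected to the board (earlier first): Abara, Varga and Vasquez (2006-10-10) before Castillo (2008-02-23) before Pereira (2015-03-09).
Among Abara, Varga and Vasquez, by equity stake (higher first): Abara (18 percent) before Varga (5 percent) before Vasquez (4 percent).
Full order: Adeyemi, Fontaine, Vance, Lindqvist, Abara, Varga, Vasquez, Castillo, Pereira.

Adeyemi, Fontaine, Vance, Lindqvist, Abara, Varga, Vasquez, Castillo, Pereira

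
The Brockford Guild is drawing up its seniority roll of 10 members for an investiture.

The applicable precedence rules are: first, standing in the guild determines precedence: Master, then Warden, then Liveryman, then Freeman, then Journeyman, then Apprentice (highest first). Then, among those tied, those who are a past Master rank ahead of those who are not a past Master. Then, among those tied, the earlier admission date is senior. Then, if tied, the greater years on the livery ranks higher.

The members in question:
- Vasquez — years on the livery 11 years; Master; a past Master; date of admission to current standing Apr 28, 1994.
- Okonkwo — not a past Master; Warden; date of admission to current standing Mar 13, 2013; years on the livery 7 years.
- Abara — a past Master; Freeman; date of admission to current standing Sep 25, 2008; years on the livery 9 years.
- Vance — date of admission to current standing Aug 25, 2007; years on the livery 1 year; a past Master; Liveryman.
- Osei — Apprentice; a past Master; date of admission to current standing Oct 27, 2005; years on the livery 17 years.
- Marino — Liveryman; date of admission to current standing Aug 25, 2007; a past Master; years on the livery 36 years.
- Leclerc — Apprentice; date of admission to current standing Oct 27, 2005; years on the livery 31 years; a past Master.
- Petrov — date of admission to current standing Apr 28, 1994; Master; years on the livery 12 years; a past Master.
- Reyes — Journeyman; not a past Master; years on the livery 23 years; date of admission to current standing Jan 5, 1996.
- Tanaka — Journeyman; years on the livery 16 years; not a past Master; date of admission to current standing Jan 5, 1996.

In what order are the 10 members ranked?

By standing in the guild: Petrov and Vasquez (Master); then Okonkwo (Warden); then Marino and Vance (Liveryman); then Abara (Freeman); then Reyes and Tanaka (Journeyman); then Leclerc and Osei (Apprentice).
Petrov and Vasquez are each a past Master, so the next rule applies.
Petrov and Vasquez both have date of admission to current standing Apr 28, 1994, so the next rule applies.
Among Petrov and Vasquez, by years on the livery (higher first): Petrov (12 years) before Vasquez (11 years).
Marino and Vance are each a past Master, so the next rule applies.
Marino and Vance both have date of admission to current standing Aug 25, 2007, so the next rule applies.
Among Marino and Vance, by years on the livery (higher first): Marino (36 years) before Vance (1 year).
Reyes and Tanaka are each not a past Master, so the next rule applies.
Reyes and Tanaka both have date of admission to current standing Jan 5, 1996, so the next rule applies.
Among Reyes and Tanaka, by years on the livery (higher first): Reyes (23 years) before Tanaka (16 years).
Leclerc and Osei are each a past Master, so the next rule applies.
Leclerc and Osei both have date of admission to current standing Oct 27, 2005, so the next rule applies.
Among Leclerc and Osei, by years on the livery (higher first): Leclerc (31 years) before Osei (17 years).
Full order: Petrov, Vasquez, Okonkwo, Marino, Vance, Abara, Reyes, Tanaka, Leclerc, Osei.

Petrov, Vasquez, Okonkwo, Marino, Vance, Abara, Reyes, Tanaka, Leclerc, Osei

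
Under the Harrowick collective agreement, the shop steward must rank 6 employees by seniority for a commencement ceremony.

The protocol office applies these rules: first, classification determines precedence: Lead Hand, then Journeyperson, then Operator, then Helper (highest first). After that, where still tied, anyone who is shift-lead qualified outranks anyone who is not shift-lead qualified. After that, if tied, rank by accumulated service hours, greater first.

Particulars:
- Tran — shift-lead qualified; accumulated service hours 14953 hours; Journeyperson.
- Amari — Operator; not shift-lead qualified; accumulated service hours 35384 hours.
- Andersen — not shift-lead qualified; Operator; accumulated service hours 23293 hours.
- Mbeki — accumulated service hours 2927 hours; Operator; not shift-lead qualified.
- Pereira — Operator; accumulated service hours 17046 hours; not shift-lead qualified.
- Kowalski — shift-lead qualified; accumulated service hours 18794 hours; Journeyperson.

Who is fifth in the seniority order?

Pereira

By classification: Kowalski and Tran (Journeyperson); then Amari, Andersen, Pereira and Mbeki (Operator).
Kowalski and Tran are each shift-lead qualified, so the next rule applies.
Among Kowalski and Tran, by accumulated service hours (higher first): Kowalski (18794 hours) before Tran (14953 hours).
Amari, Andersen, Pereira and Mbeki are each not shift-lead qualified, so the next rule applies.
Among Amari, Andersen, Pereira and Mbeki, by accumulated service hours (higher first): Amari (35384 hours) before Andersen (23293 hours) before Pereira (17046 hours) before Mbeki (2927 hours).
Order: Kowalski, Tran, Amari, Andersen, Pereira, Mbeki.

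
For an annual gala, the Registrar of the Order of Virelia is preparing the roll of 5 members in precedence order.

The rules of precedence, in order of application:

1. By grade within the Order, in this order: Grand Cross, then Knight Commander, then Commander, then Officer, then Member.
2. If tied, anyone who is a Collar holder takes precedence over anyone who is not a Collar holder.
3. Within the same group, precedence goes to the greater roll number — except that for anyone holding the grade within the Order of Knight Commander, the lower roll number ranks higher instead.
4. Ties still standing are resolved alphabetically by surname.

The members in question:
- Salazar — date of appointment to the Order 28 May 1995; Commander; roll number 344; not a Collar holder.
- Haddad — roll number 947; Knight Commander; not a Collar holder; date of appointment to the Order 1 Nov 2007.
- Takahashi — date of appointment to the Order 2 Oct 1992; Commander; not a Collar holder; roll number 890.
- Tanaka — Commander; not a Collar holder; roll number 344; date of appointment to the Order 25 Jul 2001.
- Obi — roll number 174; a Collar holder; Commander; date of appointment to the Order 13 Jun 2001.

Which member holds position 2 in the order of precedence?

By grade within the Order: Haddad (Knight Commander); then Obi, Takahashi, Salazar and Tanaka (Commander).
Among Obi, Takahashi, Salazar and Tanaka, a Collar holder before not a Collar holder: Obi (a Collar holder) before Takahashi, Salazar and Tanaka (not a Collar holder).
Among Takahashi, Salazar and Tanaka, by roll number (higher first): Takahashi (890) before Salazar and Tanaka (344).
Among Salazar and Tanaka, alphabetically by surname: Salazar before Tanaka.
Order: Haddad, Obi, Takahashi, Salazar, Tanaka.

Obi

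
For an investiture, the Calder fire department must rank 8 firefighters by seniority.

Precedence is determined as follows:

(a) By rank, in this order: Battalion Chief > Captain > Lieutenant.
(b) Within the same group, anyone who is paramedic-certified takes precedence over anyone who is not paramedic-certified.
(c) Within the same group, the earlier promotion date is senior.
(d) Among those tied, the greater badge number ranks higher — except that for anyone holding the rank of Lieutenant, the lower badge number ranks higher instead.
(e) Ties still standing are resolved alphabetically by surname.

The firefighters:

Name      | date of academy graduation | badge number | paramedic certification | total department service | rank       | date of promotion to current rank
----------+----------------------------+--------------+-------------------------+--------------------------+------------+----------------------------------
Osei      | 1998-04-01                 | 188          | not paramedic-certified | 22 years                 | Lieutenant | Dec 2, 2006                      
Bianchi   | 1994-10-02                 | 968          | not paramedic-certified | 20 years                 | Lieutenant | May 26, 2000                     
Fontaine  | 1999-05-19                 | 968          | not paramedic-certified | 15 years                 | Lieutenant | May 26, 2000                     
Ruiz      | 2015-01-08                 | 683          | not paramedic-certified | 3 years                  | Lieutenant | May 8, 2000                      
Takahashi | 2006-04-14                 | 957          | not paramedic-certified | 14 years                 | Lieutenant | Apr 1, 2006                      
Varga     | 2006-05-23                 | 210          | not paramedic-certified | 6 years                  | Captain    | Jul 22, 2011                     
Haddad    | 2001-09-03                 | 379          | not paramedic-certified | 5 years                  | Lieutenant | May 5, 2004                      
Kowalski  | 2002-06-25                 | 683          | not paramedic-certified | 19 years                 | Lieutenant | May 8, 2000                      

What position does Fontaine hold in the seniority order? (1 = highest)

By rank: Varga (Captain); then Kowalski, Ruiz, Bianchi, Fontaine, Haddad, Takahashi and Osei (Lieutenant).
Kowalski, Ruiz, Bianchi, Fontaine, Haddad, Takahashi and Osei are each not paramedic-certified, so the next rule applies.
Among Kowalski, Ruiz, Bianchi, Fontaine, Haddad, Takahashi and Osei, by date of promotion to current rank (earlier first): Kowalski and Ruiz (May 8, 2000) before Bianchi and Fontaine (May 26, 2000) before Haddad (May 5, 2004) before Takahashi (Apr 1, 2006) before Osei (Dec 2, 2006).
Kowalski and Ruiz both have badge number 683, so the next rule applies.
Among Kowalski and Ruiz, alphabetically by surname: Kowalski before Ruiz.
Bianchi and Fontaine both have badge number 968, so the next rule applies.
Among Bianchi and Fontaine, alphabetically by surname: Bianchi before Fontaine.
Order: Varga, Kowalski, Ruiz, Bianchi, Fontaine, Haddad, Takahashi, Osei. So position 5.

5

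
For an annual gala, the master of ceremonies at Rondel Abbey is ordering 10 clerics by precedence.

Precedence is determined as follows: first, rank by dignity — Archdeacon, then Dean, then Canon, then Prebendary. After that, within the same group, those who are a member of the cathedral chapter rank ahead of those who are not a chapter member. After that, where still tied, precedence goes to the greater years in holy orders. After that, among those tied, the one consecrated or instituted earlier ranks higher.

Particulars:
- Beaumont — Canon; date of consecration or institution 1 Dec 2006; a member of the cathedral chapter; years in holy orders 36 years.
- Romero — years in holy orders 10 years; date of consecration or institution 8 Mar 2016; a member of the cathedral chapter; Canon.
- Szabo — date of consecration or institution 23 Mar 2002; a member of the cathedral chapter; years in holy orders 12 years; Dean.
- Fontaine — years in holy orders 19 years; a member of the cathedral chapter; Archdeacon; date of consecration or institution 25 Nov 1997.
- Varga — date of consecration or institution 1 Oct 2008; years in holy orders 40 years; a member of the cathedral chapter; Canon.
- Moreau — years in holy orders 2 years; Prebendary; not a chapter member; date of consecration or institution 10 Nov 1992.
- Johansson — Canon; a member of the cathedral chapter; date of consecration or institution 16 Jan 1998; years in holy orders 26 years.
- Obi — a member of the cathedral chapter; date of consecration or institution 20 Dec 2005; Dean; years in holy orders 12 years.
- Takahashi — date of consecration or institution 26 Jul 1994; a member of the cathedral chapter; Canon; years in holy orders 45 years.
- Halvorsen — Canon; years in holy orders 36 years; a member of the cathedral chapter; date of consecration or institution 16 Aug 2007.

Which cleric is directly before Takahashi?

Obi

By dignity: Fontaine (Archdeacon); then Szabo and Obi (Dean); then Takahashi, Varga, Beaumont, Halvorsen, Johansson and Romero (Canon); then Moreau (Prebendary).
Szabo and Obi are each a member of the cathedral chapter, so the next rule applies.
Szabo and Obi both have years in holy orders 12 years, so the next rule applies.
Among Szabo and Obi, by date of consecration or institution (earlier first): Szabo (23 Mar 2002) before Obi (20 Dec 2005).
Takahashi, Varga, Beaumont, Halvorsen, Johansson and Romero are each a member of the cathedral chapter, so the next rule applies.
Among Takahashi, Varga, Beaumont, Halvorsen, Johansson and Romero, by years in holy orders (higher first): Takahashi (45 years) before Varga (40 years) before Beaumont and Halvorsen (36 years) before Johansson (26 years) before Romero (10 years).
Among Beaumont and Halvorsen, by date of consecration or institution (earlier first): Beaumont (1 Dec 2006) before Halvorsen (16 Aug 2007).
Order: Fontaine, Szabo, Obi, Takahashi, Varga, Beaumont, Halvorsen, Johansson, Romero, Moreau.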